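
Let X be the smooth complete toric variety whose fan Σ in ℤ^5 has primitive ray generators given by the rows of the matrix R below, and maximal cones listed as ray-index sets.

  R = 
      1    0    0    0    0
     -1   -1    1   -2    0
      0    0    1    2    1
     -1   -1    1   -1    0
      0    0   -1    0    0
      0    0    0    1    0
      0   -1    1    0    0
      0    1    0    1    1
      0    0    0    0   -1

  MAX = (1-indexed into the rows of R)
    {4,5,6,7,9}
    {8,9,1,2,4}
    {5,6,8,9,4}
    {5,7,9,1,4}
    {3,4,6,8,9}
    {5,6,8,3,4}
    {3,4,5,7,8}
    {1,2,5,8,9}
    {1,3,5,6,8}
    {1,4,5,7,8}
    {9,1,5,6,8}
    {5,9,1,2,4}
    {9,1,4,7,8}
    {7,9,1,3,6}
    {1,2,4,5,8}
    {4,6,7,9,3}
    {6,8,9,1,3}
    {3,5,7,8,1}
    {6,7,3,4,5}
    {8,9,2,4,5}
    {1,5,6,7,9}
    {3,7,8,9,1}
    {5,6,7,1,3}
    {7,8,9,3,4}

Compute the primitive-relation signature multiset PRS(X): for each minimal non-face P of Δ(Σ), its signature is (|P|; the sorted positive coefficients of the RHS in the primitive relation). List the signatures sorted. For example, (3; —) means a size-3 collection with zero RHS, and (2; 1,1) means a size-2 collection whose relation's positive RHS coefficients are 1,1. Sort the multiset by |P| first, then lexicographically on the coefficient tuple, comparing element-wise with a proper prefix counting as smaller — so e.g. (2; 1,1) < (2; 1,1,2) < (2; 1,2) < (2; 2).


Σ has 9 primitive collections:

  {2,6}:  v_{2} + v_{6} = v_{4} ; sig = (2; 1)
  {2,3}:  v_{2} + v_{3} = v_{4} + v_{7} + v_{8} ; sig = (2; 1,1,1)
  {2,7}:  v_{2} + v_{7} = v_{1} + 2·v_{4} ; sig = (2; 1,2)
  {1,4,6}:  v_{1} + v_{4} + v_{6} = v_{7} ; sig = (3; 1)
  {6,7,8}:  v_{6} + v_{7} + v_{8} = v_{3} ; sig = (3; 1)
  {1,3,4}:  v_{1} + v_{3} + v_{4} = 2·v_{7} + v_{8} ; sig = (3; 1,2)
  {3,5,9}:  v_{3} + v_{5} + v_{9} = 2·v_{6} ; sig = (3; 2)
  {5,7,8,9}:  v_{5} + v_{7} + v_{8} + v_{9} = v_{6} ; sig = (4; 1)
  {1,4,5,8,9}:  v_{1} + v_{4} + v_{5} + v_{8} + v_{9} = 0 ; sig = (5; —)

so the primitive-relation signature multiset is
    |P|=2: 3 collections, coeffs (1), (1,1,1), (1,2)
    |P|=3: 4 collections, coeffs (1), (1), (1,2), (2)
    |P|=4: 1 collection, coeffs (1)
    |P|=5: 1 collection, coeffs ()


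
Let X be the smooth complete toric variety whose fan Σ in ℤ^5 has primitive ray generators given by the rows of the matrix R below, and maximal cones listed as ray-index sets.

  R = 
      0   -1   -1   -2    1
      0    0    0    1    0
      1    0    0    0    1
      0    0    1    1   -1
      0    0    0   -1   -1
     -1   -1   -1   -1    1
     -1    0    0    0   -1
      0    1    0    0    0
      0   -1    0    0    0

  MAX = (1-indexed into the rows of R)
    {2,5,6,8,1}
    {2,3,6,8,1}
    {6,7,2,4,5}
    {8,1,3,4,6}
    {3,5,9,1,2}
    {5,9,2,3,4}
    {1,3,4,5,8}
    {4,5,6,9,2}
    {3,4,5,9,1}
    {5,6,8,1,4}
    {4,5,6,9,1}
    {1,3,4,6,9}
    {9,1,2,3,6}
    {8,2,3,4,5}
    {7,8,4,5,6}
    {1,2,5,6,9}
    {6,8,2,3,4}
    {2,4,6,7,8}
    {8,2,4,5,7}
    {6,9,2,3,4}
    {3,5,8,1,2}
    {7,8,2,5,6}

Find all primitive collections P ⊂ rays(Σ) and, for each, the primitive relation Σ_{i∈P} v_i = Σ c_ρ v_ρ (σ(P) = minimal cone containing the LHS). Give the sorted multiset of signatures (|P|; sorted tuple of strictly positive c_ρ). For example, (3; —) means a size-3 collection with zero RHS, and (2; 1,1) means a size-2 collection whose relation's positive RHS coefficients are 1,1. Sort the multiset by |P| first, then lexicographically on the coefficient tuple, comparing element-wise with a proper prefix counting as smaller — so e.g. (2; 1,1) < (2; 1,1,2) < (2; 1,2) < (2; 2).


Primitive collections (7):

  P = {3,7}:  v_{3} + v_{7} = 0  so sig = (2; —)
  P = {8,9}:  v_{8} + v_{9} = 0  so sig = (2; —)
  P = {1,7}:  v_{1} + v_{7} = v_{5} + v_{6}  so sig = (2; 1,1)
  P = {7,9}:  v_{7} + v_{9} = v_{2} + v_{4} + v_{5} + v_{6}  so sig = (2; 1,1,1,1)
  P = {1,2,4}:  v_{1} + v_{2} + v_{4} = v_{9}  so sig = (3; 1)
  P = {3,5,6}:  v_{3} + v_{5} + v_{6} = v_{1}  so sig = (3; 1)
  P = {2,4,5,6,8}:  v_{2} + v_{4} + v_{5} + v_{6} + v_{8} = v_{7}  so sig = (5; 1)

so the primitive-relation signature multiset is
    (2; —)
    (2; —)
    (2; 1,1)
    (2; 1,1,1,1)
    (3; 1)
    (3; 1)
    (5; 1)


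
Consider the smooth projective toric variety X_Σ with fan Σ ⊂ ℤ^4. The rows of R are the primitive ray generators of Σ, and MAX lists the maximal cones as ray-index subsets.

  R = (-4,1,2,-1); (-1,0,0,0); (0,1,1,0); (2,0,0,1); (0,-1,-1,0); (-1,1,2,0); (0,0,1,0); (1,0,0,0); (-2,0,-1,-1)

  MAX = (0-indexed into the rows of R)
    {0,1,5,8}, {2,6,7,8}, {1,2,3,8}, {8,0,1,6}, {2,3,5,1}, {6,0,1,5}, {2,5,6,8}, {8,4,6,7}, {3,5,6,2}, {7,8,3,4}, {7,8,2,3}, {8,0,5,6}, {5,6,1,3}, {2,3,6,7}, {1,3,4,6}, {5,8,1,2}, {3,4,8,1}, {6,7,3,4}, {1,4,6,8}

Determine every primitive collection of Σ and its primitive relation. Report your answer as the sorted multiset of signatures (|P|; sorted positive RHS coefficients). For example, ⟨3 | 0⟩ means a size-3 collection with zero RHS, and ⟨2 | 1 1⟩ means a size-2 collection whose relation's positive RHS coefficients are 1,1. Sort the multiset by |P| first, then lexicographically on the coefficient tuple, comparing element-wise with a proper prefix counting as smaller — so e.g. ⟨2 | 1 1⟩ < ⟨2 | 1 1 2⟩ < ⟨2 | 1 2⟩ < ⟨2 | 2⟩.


12 minimal non-faces of Δ(Σ) (on 9 rays):

  P = {1,7}:  v_{1} + v_{7} = 0  ⟹  sig = ⟨2 | 0⟩
  P = {2,4}:  v_{2} + v_{4} = 0  ⟹  sig = ⟨2 | 0⟩
  P = {0,3}:  v_{0} + v_{3} = v_{1} + v_{5}  ⟹  sig = ⟨2 | 1 1⟩
  P = {4,5}:  v_{4} + v_{5} = v_{1} + v_{6}  ⟹  sig = ⟨2 | 1 1⟩
  P = {5,7}:  v_{5} + v_{7} = v_{2} + v_{6}  ⟹  sig = ⟨2 | 1 1⟩
  P = {0,7}:  v_{0} + v_{7} = v_{5} + v_{6} + v_{8}  ⟹  sig = ⟨2 | 1 1 1⟩
  P = {0,2}:  v_{0} + v_{2} = 2·v_{5} + v_{8}  ⟹  sig = ⟨2 | 1 2⟩
  P = {0,4}:  v_{0} + v_{4} = 2·v_{1} + 2·v_{6} + v_{8}  ⟹  sig = ⟨2 | 1 2 2⟩
  P = {3,6,8}:  v_{3} + v_{6} + v_{8} = 0  ⟹  sig = ⟨3 | 0⟩
  P = {1,2,6}:  v_{1} + v_{2} + v_{6} = v_{5}  ⟹  sig = ⟨3 | 1⟩
  P = {3,5,8}:  v_{3} + v_{5} + v_{8} = v_{1} + v_{2}  ⟹  sig = ⟨3 | 1 1⟩
  P = {1,5,6,8}:  v_{1} + v_{5} + v_{6} + v_{8} = v_{0}  ⟹  sig = ⟨4 | 1⟩

Hence PRS(X_Σ) =
[⟨2 | 0⟩, ⟨2 | 0⟩, ⟨2 | 1 1⟩, ⟨2 | 1 1⟩, ⟨2 | 1 1⟩, ⟨2 | 1 1 1⟩, ⟨2 | 1 2⟩, ⟨2 | 1 2 2⟩, ⟨3 | 0⟩, ⟨3 | 1⟩, ⟨3 | 1 1⟩, ⟨4 | 1⟩]


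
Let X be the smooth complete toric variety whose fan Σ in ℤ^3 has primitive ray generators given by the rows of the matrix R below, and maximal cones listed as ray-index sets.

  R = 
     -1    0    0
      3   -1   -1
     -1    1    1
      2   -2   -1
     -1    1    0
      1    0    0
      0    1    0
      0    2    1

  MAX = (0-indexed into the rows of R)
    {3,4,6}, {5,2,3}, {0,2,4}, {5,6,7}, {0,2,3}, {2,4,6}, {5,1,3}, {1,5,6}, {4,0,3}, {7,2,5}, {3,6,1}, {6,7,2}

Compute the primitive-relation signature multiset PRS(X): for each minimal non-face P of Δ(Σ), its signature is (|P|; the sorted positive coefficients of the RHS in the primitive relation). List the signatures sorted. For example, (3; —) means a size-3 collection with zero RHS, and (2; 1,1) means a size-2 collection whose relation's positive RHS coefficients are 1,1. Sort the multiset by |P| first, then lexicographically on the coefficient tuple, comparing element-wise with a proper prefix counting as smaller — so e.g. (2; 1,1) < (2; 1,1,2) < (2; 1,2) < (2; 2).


14 collections generate NE(X_Σ); each relation:

  P={0,5}:  v_{0} + v_{5} = 0 ; sig = (2; —)
  P={0,6}:  v_{0} + v_{6} = v_{4} ; sig = (2; 1)
  P={4,5}:  v_{4} + v_{5} = v_{6} ; sig = (2; 1)
  P={0,1}:  v_{0} + v_{1} = v_{3} + v_{6} ; sig = (2; 1,1)
  P={0,7}:  v_{0} + v_{7} = v_{2} + v_{6} ; sig = (2; 1,1)
  P={1,4}:  v_{1} + v_{4} = v_{3} + 2·v_{6} ; sig = (2; 1,2)
  P={4,7}:  v_{4} + v_{7} = v_{2} + 2·v_{6} ; sig = (2; 1,2)
  P={1,7}:  v_{1} + v_{7} = 3·v_{5} + v_{6} ; sig = (2; 1,3)
  P={1,2}:  v_{1} + v_{2} = 2·v_{5} ; sig = (2; 2)
  P={3,7}:  v_{3} + v_{7} = 2·v_{5} ; sig = (2; 2)
  P={2,3,4}:  v_{2} + v_{3} + v_{4} = 0 ; sig = (3; —)
  P={2,3,6}:  v_{2} + v_{3} + v_{6} = v_{5} ; sig = (3; 1)
  P={2,5,6}:  v_{2} + v_{5} + v_{6} = v_{7} ; sig = (3; 1)
  P={3,5,6}:  v_{3} + v_{5} + v_{6} = v_{1} ; sig = (3; 1)

Hence PRS(X_Σ) =
    |P|=2: 10 collections, coeffs (), (1), (1), (1,1), (1,1), (1,2), (1,2), (1,3), (2), (2)
    |P|=3: 4 collections, coeffs (), (1), (1), (1)


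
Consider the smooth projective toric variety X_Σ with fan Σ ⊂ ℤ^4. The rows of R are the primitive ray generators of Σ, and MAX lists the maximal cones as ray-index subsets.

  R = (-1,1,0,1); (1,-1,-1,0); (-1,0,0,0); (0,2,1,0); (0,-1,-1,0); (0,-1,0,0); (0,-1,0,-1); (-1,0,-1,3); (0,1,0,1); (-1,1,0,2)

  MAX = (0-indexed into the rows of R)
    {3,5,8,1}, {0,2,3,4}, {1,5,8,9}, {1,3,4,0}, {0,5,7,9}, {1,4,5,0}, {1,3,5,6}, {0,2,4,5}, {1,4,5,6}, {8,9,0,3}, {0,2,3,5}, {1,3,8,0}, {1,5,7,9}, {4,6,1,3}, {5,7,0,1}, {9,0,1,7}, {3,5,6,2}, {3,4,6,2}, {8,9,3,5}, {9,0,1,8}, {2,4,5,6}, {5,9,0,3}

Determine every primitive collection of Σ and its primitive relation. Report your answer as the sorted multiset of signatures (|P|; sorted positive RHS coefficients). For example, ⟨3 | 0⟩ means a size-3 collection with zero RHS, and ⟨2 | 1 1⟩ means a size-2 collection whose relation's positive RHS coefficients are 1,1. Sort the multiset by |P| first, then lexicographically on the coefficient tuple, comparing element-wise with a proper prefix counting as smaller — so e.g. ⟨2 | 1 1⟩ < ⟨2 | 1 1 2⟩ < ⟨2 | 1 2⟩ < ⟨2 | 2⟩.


18 minimal non-faces of Δ(Σ) (on 10 rays):

  • {6,8}:  v_{6} + v_{8} = 0 — sig = ⟨2 | 0⟩
  • {0,6}:  v_{0} + v_{6} = v_{2} — sig = ⟨2 | 1⟩
  • {1,2}:  v_{1} + v_{2} = v_{4} — sig = ⟨2 | 1⟩
  • {2,8}:  v_{2} + v_{8} = v_{0} — sig = ⟨2 | 1⟩
  • {3,7}:  v_{3} + v_{7} = v_{8} + v_{9} — sig = ⟨2 | 1 1⟩
  • {4,8}:  v_{4} + v_{8} = v_{0} + v_{1} — sig = ⟨2 | 1 1⟩
  • {6,9}:  v_{6} + v_{9} = v_{0} + v_{5} — sig = ⟨2 | 1 1⟩
  • {4,9}:  v_{4} + v_{9} = 2·v_{0} + v_{1} + v_{5} — sig = ⟨2 | 1 1 2⟩
  • {2,9}:  v_{2} + v_{9} = 2·v_{0} + v_{5} — sig = ⟨2 | 1 2⟩
  • {7,8}:  v_{7} + v_{8} = v_{1} + 2·v_{9} — sig = ⟨2 | 1 2⟩
  • {6,7}:  v_{6} + v_{7} = 2·v_{0} + v_{1} + 2·v_{5} — sig = ⟨2 | 1 2 2⟩
  • {2,7}:  v_{2} + v_{7} = 3·v_{0} + v_{1} + 2·v_{5} — sig = ⟨2 | 1 2 3⟩
  • {4,7}:  v_{4} + v_{7} = 3·v_{0} + 2·v_{1} + 2·v_{5} — sig = ⟨2 | 2 2 3⟩
  • {3,4,5}:  v_{3} + v_{4} + v_{5} = 0 — sig = ⟨3 | 0⟩
  • {0,5,8}:  v_{0} + v_{5} + v_{8} = v_{9} — sig = ⟨3 | 1⟩
  • {1,3,9}:  v_{1} + v_{3} + v_{9} = 2·v_{8} — sig = ⟨3 | 2⟩
  • {0,1,3,5}:  v_{0} + v_{1} + v_{3} + v_{5} = v_{8} — sig = ⟨4 | 1⟩
  • {0,1,5,9}:  v_{0} + v_{1} + v_{5} + v_{9} = v_{7} — sig = ⟨4 | 1⟩

so the primitive-relation signature multiset is
    |P|=2: 13 collections, coeffs (), (1), (1), (1), (1,1), (1,1), (1,1), (1,1,2), (1,2), (1,2), (1,2,2), (1,2,3), (2,2,3)
    |P|=3: 3 collections, coeffs (), (1), (2)
    |P|=4: 2 collections, coeffs (1), (1)


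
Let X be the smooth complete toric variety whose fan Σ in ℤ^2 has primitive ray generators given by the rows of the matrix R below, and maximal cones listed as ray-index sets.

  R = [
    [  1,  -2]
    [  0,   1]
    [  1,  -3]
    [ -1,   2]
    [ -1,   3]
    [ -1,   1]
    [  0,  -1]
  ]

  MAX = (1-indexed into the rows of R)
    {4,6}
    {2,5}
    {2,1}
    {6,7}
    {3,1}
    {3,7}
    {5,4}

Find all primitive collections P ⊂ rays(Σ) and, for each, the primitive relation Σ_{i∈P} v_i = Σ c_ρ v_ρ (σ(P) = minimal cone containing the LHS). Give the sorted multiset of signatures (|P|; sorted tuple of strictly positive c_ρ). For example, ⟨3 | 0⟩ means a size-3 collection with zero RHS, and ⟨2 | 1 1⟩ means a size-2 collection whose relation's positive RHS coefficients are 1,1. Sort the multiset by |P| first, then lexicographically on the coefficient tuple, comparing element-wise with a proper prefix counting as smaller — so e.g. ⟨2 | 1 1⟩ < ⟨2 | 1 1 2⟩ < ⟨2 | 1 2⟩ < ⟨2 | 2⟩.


Δ(Σ) — 7 vertices, 14 min non-faces:

  • {1,4}:  v_{1} + v_{4} = 0 — sig = ⟨2 | 0⟩
  • {2,7}:  v_{2} + v_{7} = 0 — sig = ⟨2 | 0⟩
  • {3,5}:  v_{3} + v_{5} = 0 — sig = ⟨2 | 0⟩
  • {1,5}:  v_{1} + v_{5} = v_{2} — sig = ⟨2 | 1⟩
  • {1,6}:  v_{1} + v_{6} = v_{7} — sig = ⟨2 | 1⟩
  • {1,7}:  v_{1} + v_{7} = v_{3} — sig = ⟨2 | 1⟩
  • {2,3}:  v_{2} + v_{3} = v_{1} — sig = ⟨2 | 1⟩
  • {2,4}:  v_{2} + v_{4} = v_{5} — sig = ⟨2 | 1⟩
  • {2,6}:  v_{2} + v_{6} = v_{4} — sig = ⟨2 | 1⟩
  • {3,4}:  v_{3} + v_{4} = v_{7} — sig = ⟨2 | 1⟩
  • {4,7}:  v_{4} + v_{7} = v_{6} — sig = ⟨2 | 1⟩
  • {5,7}:  v_{5} + v_{7} = v_{4} — sig = ⟨2 | 1⟩
  • {3,6}:  v_{3} + v_{6} = 2·v_{7} — sig = ⟨2 | 2⟩
  • {5,6}:  v_{5} + v_{6} = 2·v_{4} — sig = ⟨2 | 2⟩

so the primitive-relation signature multiset is
{ ⟨2 | 0⟩ ×3,  ⟨2 | 1⟩ ×9,  ⟨2 | 2⟩ ×2 }


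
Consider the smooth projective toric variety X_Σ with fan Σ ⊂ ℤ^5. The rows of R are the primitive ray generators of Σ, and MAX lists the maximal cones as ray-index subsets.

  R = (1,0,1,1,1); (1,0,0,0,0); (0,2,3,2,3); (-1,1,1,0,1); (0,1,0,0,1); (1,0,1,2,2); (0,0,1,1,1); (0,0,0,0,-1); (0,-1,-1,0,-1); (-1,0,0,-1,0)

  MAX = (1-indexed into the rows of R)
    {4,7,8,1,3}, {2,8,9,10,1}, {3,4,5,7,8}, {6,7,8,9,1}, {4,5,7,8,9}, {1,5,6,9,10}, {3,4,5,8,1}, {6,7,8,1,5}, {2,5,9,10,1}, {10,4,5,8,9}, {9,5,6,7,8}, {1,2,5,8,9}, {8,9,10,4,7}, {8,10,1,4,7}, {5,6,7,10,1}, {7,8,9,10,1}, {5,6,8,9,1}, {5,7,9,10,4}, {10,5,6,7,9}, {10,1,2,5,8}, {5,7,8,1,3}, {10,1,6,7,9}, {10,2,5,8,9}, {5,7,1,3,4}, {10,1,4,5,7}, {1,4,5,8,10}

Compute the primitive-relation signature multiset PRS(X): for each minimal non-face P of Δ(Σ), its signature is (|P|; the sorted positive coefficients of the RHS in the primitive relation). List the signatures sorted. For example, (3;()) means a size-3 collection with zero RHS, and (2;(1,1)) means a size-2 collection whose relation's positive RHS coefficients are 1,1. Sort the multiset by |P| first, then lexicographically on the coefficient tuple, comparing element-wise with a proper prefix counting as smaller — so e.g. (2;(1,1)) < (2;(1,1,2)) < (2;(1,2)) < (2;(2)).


Σ has 14 primitive collections:

  P = {2,7}:  v_{2} + v_{7} = v_{1}  ⟹  sig = (2;(1))
  P = {2,4}:  v_{2} + v_{4} = v_{1} + v_{5} + v_{8} + v_{10}  ⟹  sig = (2;(1,1,1,1))
  P = {2,3}:  v_{2} + v_{3} = 2·v_{1} + v_{4} + v_{5} + v_{8}  ⟹  sig = (2;(1,1,1,2))
  P = {2,6}:  v_{2} + v_{6} = 2·v_{1} + v_{5} + v_{9}  ⟹  sig = (2;(1,1,2))
  P = {3,9}:  v_{3} + v_{9} = v_{5} + 2·v_{7} + v_{8}  ⟹  sig = (2;(1,1,2))
  P = {3,6}:  v_{3} + v_{6} = v_{1} + 2·v_{5} + 3·v_{7} + v_{8}  ⟹  sig = (2;(1,1,2,3))
  P = {3,10}:  v_{3} + v_{10} = v_{1} + 2·v_{4}  ⟹  sig = (2;(1,2))
  P = {4,6}:  v_{4} + v_{6} = v_{5} + 2·v_{7}  ⟹  sig = (2;(1,2))
  P = {1,4,9}:  v_{1} + v_{4} + v_{9} = v_{7}  ⟹  sig = (3;(1))
  P = {6,8,10}:  v_{6} + v_{8} + v_{10} = v_{7}  ⟹  sig = (3;(1))
  P = {1,5,7,9}:  v_{1} + v_{5} + v_{7} + v_{9} = v_{6}  ⟹  sig = (4;(1))
  P = {5,7,8,10}:  v_{5} + v_{7} + v_{8} + v_{10} = v_{4}  ⟹  sig = (4;(1))
  P = {1,5,8,9,10}:  v_{1} + v_{5} + v_{8} + v_{9} + v_{10} = 0  ⟹  sig = (5;())
  P = {1,4,5,7,8}:  v_{1} + v_{4} + v_{5} + v_{7} + v_{8} = v_{3}  ⟹  sig = (5;(1))

so the primitive-relation signature multiset is
    |P|=2: 8 collections, coeffs (1), (1,1,1,1), (1,1,1,2), (1,1,2), (1,1,2), (1,1,2,3), (1,2), (1,2)
    |P|=3: 2 collections, coeffs (1), (1)
    |P|=4: 2 collections, coeffs (1), (1)
    |P|=5: 2 collections, coeffs (), (1)


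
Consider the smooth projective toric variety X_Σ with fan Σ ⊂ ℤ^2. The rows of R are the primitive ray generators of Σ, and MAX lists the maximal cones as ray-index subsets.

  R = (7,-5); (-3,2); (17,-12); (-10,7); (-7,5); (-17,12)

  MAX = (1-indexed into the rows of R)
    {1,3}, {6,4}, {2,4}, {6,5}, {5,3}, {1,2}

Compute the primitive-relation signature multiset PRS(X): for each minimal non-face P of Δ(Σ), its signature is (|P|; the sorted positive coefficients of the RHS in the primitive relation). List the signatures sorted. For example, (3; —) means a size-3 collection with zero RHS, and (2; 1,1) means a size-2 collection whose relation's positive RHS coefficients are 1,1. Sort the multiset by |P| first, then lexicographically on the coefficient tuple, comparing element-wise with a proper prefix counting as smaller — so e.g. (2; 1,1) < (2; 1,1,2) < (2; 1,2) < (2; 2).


The 9 primitive collections of Σ (r=6, n=2):

  • {1,5}:  v_{1} + v_{5} = 0 ; sig = (2; —)
  • {3,6}:  v_{3} + v_{6} = 0 ; sig = (2; —)
  • {1,4}:  v_{1} + v_{4} = v_{2} ; sig = (2; 1)
  • {1,6}:  v_{1} + v_{6} = v_{4} ; sig = (2; 1)
  • {2,5}:  v_{2} + v_{5} = v_{4} ; sig = (2; 1)
  • {3,4}:  v_{3} + v_{4} = v_{1} ; sig = (2; 1)
  • {4,5}:  v_{4} + v_{5} = v_{6} ; sig = (2; 1)
  • {2,3}:  v_{2} + v_{3} = 2·v_{1} ; sig = (2; 2)
  • {2,6}:  v_{2} + v_{6} = 2·v_{4} ; sig = (2; 2)

Sorted signature multiset PRS(X):
[(2; —), (2; —), (2; 1), (2; 1), (2; 1), (2; 1), (2; 1), (2; 2), (2; 2)]


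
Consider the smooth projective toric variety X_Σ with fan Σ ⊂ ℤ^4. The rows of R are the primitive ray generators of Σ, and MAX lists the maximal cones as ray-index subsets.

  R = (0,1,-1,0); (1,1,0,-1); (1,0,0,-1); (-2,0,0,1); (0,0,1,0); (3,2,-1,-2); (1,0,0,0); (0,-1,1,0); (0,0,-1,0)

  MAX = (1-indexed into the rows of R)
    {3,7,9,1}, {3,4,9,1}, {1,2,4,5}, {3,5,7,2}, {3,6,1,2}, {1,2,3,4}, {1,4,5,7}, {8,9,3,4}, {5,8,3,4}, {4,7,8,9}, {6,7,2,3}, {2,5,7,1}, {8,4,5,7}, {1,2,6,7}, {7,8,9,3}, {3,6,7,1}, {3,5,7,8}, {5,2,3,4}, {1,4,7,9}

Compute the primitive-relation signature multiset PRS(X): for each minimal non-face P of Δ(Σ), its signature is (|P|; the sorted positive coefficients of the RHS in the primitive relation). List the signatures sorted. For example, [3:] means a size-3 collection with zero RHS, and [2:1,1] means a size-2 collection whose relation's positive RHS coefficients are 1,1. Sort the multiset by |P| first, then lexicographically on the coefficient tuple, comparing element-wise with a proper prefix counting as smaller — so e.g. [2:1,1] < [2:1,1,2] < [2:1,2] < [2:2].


Minimal non-faces — 12 found among 9 rays, 19 max cones:

  {1,8}:  v_{1} + v_{8} = 0 — sig = [2:]
  {5,9}:  v_{5} + v_{9} = 0 — sig = [2:]
  {2,8}:  v_{2} + v_{8} = v_{3} + v_{5} — sig = [2:1,1]
  {2,9}:  v_{2} + v_{9} = v_{1} + v_{3} — sig = [2:1,1]
  {4,6}:  v_{4} + v_{6} = v_{1} + v_{2} — sig = [2:1,1]
  {6,8}:  v_{6} + v_{8} = v_{2} + v_{3} + v_{7} — sig = [2:1,1,1]
  {5,6}:  v_{5} + v_{6} = 2·v_{2} + v_{7} — sig = [2:1,2]
  {6,9}:  v_{6} + v_{9} = 2·v_{1} + 2·v_{3} + v_{7} — sig = [2:1,2,2]
  {3,4,7}:  v_{3} + v_{4} + v_{7} = 0 — sig = [3:]
  {1,3,5}:  v_{1} + v_{3} + v_{5} = v_{2} — sig = [3:1]
  {2,4,7}:  v_{2} + v_{4} + v_{7} = v_{1} + v_{5} — sig = [3:1,1]
  {1,2,3,7}:  v_{1} + v_{2} + v_{3} + v_{7} = v_{6} — sig = [4:1]

Sorted signature multiset PRS(X):
{ [2:] ×2,  [2:1,1] ×3,  [2:1,1,1],  [2:1,2],  [2:1,2,2],  [3:],  [3:1],  [3:1,1],  [4:1] }


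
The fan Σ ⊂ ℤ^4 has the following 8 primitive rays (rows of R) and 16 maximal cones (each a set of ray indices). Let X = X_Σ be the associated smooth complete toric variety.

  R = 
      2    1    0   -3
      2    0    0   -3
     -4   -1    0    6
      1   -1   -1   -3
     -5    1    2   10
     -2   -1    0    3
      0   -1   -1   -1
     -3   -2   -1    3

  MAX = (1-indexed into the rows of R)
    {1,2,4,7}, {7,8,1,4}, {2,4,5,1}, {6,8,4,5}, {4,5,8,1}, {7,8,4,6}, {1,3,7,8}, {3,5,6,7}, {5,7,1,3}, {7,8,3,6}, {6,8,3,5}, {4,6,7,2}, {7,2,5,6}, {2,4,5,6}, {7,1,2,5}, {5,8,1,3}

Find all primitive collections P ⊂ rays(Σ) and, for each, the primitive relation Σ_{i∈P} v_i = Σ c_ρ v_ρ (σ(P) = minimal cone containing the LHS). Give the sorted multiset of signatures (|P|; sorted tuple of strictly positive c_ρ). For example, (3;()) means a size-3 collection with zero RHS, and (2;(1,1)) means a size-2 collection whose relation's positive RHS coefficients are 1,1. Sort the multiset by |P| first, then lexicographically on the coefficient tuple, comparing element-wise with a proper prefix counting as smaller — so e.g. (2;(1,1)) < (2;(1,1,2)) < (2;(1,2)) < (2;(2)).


Minimal non-faces — 6 found among 8 rays, 16 max cones:

  {1,6}:  v_{1} + v_{6} = 0 — sig = (2;())
  {2,3}:  v_{2} + v_{3} = v_{6} — sig = (2;(1))
  {3,4}:  v_{3} + v_{4} = v_{8} — sig = (2;(1))
  {2,8}:  v_{2} + v_{8} = v_{4} + v_{6} — sig = (2;(1,1))
  {4,5,7}:  v_{4} + v_{5} + v_{7} = v_{3} — sig = (3;(1))
  {5,7,8}:  v_{5} + v_{7} + v_{8} = 2·v_{3} — sig = (3;(2))

so the primitive-relation signature multiset is
{ (2;()),  (2;(1)) ×2,  (2;(1,1)),  (3;(1)),  (3;(2)) }


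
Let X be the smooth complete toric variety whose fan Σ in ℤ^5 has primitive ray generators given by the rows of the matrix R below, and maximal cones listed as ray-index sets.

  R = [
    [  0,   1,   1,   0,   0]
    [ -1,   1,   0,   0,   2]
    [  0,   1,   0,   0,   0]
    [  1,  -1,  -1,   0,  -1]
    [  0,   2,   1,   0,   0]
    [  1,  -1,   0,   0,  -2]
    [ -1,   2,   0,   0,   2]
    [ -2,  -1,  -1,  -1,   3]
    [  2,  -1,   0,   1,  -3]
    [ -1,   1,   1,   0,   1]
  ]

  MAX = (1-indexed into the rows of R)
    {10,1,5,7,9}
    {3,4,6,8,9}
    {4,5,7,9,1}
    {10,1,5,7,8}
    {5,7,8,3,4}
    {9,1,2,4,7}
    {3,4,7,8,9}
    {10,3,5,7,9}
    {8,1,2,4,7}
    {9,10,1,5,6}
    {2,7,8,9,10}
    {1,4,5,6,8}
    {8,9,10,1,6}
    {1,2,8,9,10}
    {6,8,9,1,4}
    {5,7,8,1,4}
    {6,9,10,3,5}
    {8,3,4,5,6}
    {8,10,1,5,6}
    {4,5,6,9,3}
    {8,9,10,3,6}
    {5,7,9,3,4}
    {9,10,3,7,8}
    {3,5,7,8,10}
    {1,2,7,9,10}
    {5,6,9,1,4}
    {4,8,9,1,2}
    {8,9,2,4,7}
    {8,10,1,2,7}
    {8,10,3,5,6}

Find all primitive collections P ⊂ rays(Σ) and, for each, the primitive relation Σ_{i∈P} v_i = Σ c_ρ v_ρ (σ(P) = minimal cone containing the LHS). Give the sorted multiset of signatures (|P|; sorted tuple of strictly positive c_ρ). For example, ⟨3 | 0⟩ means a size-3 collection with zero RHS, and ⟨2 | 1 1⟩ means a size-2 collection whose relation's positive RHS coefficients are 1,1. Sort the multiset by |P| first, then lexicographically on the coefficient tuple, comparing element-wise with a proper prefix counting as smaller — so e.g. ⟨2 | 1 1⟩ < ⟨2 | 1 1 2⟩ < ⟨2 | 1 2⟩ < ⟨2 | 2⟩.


The 8 primitive collections of Σ (r=10, n=5):

  P = {2,6}:  v_{2} + v_{6} = 0  ⇒ sig = ⟨2 | 0⟩
  P = {4,10}:  v_{4} + v_{10} = 0  ⇒ sig = ⟨2 | 0⟩
  P = {1,3}:  v_{1} + v_{3} = v_{5}  ⇒ sig = ⟨2 | 1⟩
  P = {2,3}:  v_{2} + v_{3} = v_{7}  ⇒ sig = ⟨2 | 1⟩
  P = {6,7}:  v_{6} + v_{7} = v_{3}  ⇒ sig = ⟨2 | 1⟩
  P = {2,5}:  v_{2} + v_{5} = v_{1} + v_{7}  ⇒ sig = ⟨2 | 1 1⟩
  P = {5,8,9}:  v_{5} + v_{8} + v_{9} = 0  ⇒ sig = ⟨3 | 0⟩
  P = {1,7,8,9}:  v_{1} + v_{7} + v_{8} + v_{9} = v_{2}  ⇒ sig = ⟨4 | 1⟩

so the primitive-relation signature multiset is
[⟨2 | 0⟩, ⟨2 | 0⟩, ⟨2 | 1⟩, ⟨2 | 1⟩, ⟨2 | 1⟩, ⟨2 | 1 1⟩, ⟨3 | 0⟩, ⟨4 | 1⟩]


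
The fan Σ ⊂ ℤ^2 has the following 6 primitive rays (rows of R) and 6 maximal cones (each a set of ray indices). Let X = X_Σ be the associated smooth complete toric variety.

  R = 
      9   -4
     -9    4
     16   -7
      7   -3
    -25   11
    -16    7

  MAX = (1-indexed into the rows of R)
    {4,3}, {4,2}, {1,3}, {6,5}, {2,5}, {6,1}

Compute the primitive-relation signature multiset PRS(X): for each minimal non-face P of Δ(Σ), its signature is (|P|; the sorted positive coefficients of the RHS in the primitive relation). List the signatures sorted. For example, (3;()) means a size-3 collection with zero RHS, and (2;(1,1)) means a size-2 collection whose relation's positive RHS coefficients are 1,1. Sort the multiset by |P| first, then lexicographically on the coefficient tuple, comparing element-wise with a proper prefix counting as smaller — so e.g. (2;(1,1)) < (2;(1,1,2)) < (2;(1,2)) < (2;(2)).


9 collections generate NE(X_Σ); each relation:

  {1,2}:  v_{1} + v_{2} = 0  ⇒ sig = (2;())
  {3,6}:  v_{3} + v_{6} = 0  ⇒ sig = (2;())
  {1,4}:  v_{1} + v_{4} = v_{3}  ⇒ sig = (2;(1))
  {1,5}:  v_{1} + v_{5} = v_{6}  ⇒ sig = (2;(1))
  {2,3}:  v_{2} + v_{3} = v_{4}  ⇒ sig = (2;(1))
  {2,6}:  v_{2} + v_{6} = v_{5}  ⇒ sig = (2;(1))
  {3,5}:  v_{3} + v_{5} = v_{2}  ⇒ sig = (2;(1))
  {4,6}:  v_{4} + v_{6} = v_{2}  ⇒ sig = (2;(1))
  {4,5}:  v_{4} + v_{5} = 2·v_{2}  ⇒ sig = (2;(2))

Hence PRS(X_Σ) =
    (2;())
    (2;())
    (2;(1))
    (2;(1))
    (2;(1))
    (2;(1))
    (2;(1))
    (2;(1))
    (2;(2))


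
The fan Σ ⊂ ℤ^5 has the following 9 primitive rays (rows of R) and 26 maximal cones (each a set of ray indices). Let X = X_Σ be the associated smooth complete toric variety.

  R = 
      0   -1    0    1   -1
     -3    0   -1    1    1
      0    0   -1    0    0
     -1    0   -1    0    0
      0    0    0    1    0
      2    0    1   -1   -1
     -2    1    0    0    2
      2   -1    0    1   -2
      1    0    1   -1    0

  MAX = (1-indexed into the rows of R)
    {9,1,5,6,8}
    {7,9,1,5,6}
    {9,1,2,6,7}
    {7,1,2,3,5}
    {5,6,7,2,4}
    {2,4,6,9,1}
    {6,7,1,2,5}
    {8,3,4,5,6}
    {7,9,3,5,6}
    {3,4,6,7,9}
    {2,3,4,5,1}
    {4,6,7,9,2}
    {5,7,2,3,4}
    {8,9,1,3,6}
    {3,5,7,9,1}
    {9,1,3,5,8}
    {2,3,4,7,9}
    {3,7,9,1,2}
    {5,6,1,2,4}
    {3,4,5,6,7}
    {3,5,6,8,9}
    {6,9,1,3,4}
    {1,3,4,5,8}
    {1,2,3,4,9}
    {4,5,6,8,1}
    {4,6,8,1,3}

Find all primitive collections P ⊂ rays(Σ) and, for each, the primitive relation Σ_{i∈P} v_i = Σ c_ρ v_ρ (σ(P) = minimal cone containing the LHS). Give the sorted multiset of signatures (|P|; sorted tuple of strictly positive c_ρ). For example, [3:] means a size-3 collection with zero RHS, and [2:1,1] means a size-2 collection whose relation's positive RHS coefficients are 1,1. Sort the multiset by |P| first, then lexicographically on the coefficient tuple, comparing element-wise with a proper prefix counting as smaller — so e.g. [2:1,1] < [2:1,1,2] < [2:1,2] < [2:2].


Minimal non-faces — 9 found among 9 rays, 26 max cones:

  {7,8}:  v_{7} + v_{8} = v_{5}  so sig = [2:1]
  {2,8}:  v_{2} + v_{8} = v_{1} + v_{4} + v_{5}  so sig = [2:1,1,1]
  {4,5,9}:  v_{4} + v_{5} + v_{9} = 0  so sig = [3:]
  {1,4,7}:  v_{1} + v_{4} + v_{7} = v_{2}  so sig = [3:1]
  {2,3,6}:  v_{2} + v_{3} + v_{6} = v_{4}  so sig = [3:1]
  {2,5,9}:  v_{2} + v_{5} + v_{9} = v_{1} + v_{7}  so sig = [3:1,1]
  {4,8,9}:  v_{4} + v_{8} + v_{9} = v_{1} + v_{3} + v_{6}  so sig = [3:1,1,1]
  {1,3,6,7}:  v_{1} + v_{3} + v_{6} + v_{7} = 0  so sig = [4:]
  {1,3,5,6}:  v_{1} + v_{3} + v_{5} + v_{6} = v_{8}  so sig = [4:1]

Hence PRS(X_Σ) =
[[2:1], [2:1,1,1], [3:], [3:1], [3:1], [3:1,1], [3:1,1,1], [4:], [4:1]]


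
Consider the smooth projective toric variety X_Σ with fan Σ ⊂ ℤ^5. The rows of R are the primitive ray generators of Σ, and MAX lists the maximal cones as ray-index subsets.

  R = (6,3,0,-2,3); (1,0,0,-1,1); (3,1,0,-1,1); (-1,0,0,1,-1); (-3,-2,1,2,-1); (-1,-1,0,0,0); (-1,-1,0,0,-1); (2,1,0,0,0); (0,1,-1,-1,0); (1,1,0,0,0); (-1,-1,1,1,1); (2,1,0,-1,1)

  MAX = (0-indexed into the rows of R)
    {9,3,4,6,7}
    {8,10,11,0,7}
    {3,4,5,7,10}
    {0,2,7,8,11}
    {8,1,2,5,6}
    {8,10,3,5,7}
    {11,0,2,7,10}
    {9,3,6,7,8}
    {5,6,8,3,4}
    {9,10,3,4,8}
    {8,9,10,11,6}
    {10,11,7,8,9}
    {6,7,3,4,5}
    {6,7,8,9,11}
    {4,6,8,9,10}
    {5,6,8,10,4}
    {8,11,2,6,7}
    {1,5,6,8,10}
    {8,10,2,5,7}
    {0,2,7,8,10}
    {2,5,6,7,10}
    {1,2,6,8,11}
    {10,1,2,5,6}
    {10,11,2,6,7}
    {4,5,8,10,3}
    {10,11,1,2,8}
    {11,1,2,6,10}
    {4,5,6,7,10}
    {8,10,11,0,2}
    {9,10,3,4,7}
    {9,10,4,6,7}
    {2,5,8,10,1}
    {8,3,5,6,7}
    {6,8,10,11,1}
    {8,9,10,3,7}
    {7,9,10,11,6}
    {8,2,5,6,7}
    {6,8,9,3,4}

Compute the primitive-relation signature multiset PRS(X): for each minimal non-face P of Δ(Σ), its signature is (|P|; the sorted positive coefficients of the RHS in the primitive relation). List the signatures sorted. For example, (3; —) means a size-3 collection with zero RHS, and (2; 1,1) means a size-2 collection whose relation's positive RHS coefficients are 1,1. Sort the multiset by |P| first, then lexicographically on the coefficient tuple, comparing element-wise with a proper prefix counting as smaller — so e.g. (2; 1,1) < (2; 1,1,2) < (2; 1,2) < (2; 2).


22 collections generate NE(X_Σ); each relation:

  • {1,3}:  v_{1} + v_{3} = 0 — sig = (2; —)
  • {5,9}:  v_{5} + v_{9} = 0 — sig = (2; —)
  • {1,7}:  v_{1} + v_{7} = v_{2} — sig = (2; 1)
  • {1,9}:  v_{1} + v_{9} = v_{11} — sig = (2; 1)
  • {2,3}:  v_{2} + v_{3} = v_{7} — sig = (2; 1)
  • {3,11}:  v_{3} + v_{11} = v_{9} — sig = (2; 1)
  • {5,11}:  v_{5} + v_{11} = v_{1} — sig = (2; 1)
  • {0,6}:  v_{0} + v_{6} = v_{2} + v_{11} — sig = (2; 1,1)
  • {1,4}:  v_{1} + v_{4} = v_{6} + v_{10} — sig = (2; 1,1)
  • {2,9}:  v_{2} + v_{9} = v_{7} + v_{11} — sig = (2; 1,1)
  • {0,4}:  v_{0} + v_{4} = v_{7} + v_{10} + v_{11} — sig = (2; 1,1,1)
  • {2,4}:  v_{2} + v_{4} = v_{6} + v_{7} + v_{10} — sig = (2; 1,1,1)
  • {4,11}:  v_{4} + v_{11} = v_{6} + v_{9} + v_{10} — sig = (2; 1,1,1)
  • {0,1}:  v_{0} + v_{1} = 2·v_{2} + v_{8} + v_{10} + v_{11} — sig = (2; 1,1,1,2)
  • {0,3}:  v_{0} + v_{3} = 2·v_{7} + v_{8} + v_{10} + v_{11} — sig = (2; 1,1,1,2)
  • {0,5}:  v_{0} + v_{5} = 2·v_{2} + v_{8} + v_{10} — sig = (2; 1,1,2)
  • {0,9}:  v_{0} + v_{9} = 2·v_{7} + v_{8} + v_{10} + 2·v_{11} — sig = (2; 1,1,2,2)
  • {3,6,10}:  v_{3} + v_{6} + v_{10} = v_{4} — sig = (3; 1)
  • {4,7,8}:  v_{4} + v_{7} + v_{8} = v_{3} — sig = (3; 1)
  • {6,7,8,10}:  v_{6} + v_{7} + v_{8} + v_{10} = 0 — sig = (4; —)
  • {2,6,8,10}:  v_{2} + v_{6} + v_{8} + v_{10} = v_{1} — sig = (4; 1)
  • {2,7,8,10,11}:  v_{2} + v_{7} + v_{8} + v_{10} + v_{11} = v_{0} — sig = (5; 1)

so the primitive-relation signature multiset is
    |P|=2: 17 collections, coeffs (), (), (1), (1), (1), (1), (1), (1,1), (1,1), (1,1), (1,1,1), (1,1,1), (1,1,1), (1,1,1,2), (1,1,1,2), (1,1,2), (1,1,2,2)
    |P|=3: 2 collections, coeffs (1), (1)
    |P|=4: 2 collections, coeffs (), (1)
    |P|=5: 1 collection, coeffs (1)


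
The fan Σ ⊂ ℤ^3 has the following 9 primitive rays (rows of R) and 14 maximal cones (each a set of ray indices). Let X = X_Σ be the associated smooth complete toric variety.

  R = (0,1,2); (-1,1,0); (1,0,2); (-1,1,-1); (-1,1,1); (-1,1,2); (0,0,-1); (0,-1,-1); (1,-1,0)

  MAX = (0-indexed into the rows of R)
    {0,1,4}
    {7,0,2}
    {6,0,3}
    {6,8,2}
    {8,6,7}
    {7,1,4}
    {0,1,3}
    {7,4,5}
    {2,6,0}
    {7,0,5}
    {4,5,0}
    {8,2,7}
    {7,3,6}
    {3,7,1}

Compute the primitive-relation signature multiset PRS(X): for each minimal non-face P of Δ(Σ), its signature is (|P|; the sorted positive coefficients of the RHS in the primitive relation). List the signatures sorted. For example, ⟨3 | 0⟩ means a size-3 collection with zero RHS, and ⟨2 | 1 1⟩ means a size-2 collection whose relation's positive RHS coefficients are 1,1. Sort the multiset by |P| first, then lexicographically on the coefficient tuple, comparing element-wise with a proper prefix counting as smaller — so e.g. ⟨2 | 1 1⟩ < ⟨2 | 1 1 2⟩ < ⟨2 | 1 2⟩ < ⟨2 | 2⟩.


Minimal non-faces — 20 found among 9 rays, 14 max cones:

  P = {1,8}:  v_{1} + v_{8} = 0  ⇒ sig = ⟨2 | 0⟩
  P = {0,8}:  v_{0} + v_{8} = v_{2}  ⇒ sig = ⟨2 | 1⟩
  P = {1,2}:  v_{1} + v_{2} = v_{0}  ⇒ sig = ⟨2 | 1⟩
  P = {1,6}:  v_{1} + v_{6} = v_{3}  ⇒ sig = ⟨2 | 1⟩
  P = {3,8}:  v_{3} + v_{8} = v_{6}  ⇒ sig = ⟨2 | 1⟩
  P = {4,6}:  v_{4} + v_{6} = v_{1}  ⇒ sig = ⟨2 | 1⟩
  P = {5,6}:  v_{5} + v_{6} = v_{4}  ⇒ sig = ⟨2 | 1⟩
  P = {2,3}:  v_{2} + v_{3} = v_{0} + v_{6}  ⇒ sig = ⟨2 | 1 1⟩
  P = {3,5}:  v_{3} + v_{5} = v_{1} + v_{4}  ⇒ sig = ⟨2 | 1 1⟩
  P = {4,8}:  v_{4} + v_{8} = v_{0} + v_{7}  ⇒ sig = ⟨2 | 1 1⟩
  P = {2,4}:  v_{2} + v_{4} = 2·v_{0} + v_{7}  ⇒ sig = ⟨2 | 1 2⟩
  P = {1,5}:  v_{1} + v_{5} = 2·v_{4}  ⇒ sig = ⟨2 | 2⟩
  P = {3,4}:  v_{3} + v_{4} = 2·v_{1}  ⇒ sig = ⟨2 | 2⟩
  P = {5,8}:  v_{5} + v_{8} = 2·v_{0} + 2·v_{7}  ⇒ sig = ⟨2 | 2 2⟩
  P = {2,5}:  v_{2} + v_{5} = 3·v_{0} + 2·v_{7}  ⇒ sig = ⟨2 | 2 3⟩
  P = {0,6,7}:  v_{0} + v_{6} + v_{7} = 0  ⇒ sig = ⟨3 | 0⟩
  P = {0,1,7}:  v_{0} + v_{1} + v_{7} = v_{4}  ⇒ sig = ⟨3 | 1⟩
  P = {0,3,7}:  v_{0} + v_{3} + v_{7} = v_{1}  ⇒ sig = ⟨3 | 1⟩
  P = {0,4,7}:  v_{0} + v_{4} + v_{7} = v_{5}  ⇒ sig = ⟨3 | 1⟩
  P = {2,6,7}:  v_{2} + v_{6} + v_{7} = v_{8}  ⇒ sig = ⟨3 | 1⟩

Signatures (|P|; sorted positive RHS coefficients), sorted:
    |P|=2: 15 collections, coeffs (), (1), (1), (1), (1), (1), (1), (1,1), (1,1), (1,1), (1,2), (2), (2), (2,2), (2,3)
    |P|=3: 5 collections, coeffs (), (1), (1), (1), (1)


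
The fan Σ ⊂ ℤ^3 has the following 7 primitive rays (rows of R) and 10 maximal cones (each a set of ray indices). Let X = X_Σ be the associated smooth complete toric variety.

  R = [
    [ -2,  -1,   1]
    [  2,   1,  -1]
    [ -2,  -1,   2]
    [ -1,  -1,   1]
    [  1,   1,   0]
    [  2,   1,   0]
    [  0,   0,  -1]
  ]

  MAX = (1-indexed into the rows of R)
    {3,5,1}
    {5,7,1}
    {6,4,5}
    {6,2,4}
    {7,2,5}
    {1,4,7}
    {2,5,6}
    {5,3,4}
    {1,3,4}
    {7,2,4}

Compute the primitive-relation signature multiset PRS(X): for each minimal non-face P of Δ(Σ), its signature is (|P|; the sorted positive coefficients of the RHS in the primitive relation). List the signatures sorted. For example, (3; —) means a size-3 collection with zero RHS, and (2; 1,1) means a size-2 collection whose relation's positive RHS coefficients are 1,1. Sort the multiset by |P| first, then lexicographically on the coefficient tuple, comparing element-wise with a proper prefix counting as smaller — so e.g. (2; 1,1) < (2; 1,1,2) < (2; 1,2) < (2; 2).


The 9 primitive collections of Σ (r=7, n=3):

  • {1,2}:  v_{1} + v_{2} = 0  →  sig = (2; —)
  • {3,7}:  v_{3} + v_{7} = v_{1}  →  sig = (2; 1)
  • {6,7}:  v_{6} + v_{7} = v_{2}  →  sig = (2; 1)
  • {1,6}:  v_{1} + v_{6} = v_{4} + v_{5}  →  sig = (2; 1,1)
  • {2,3}:  v_{2} + v_{3} = v_{4} + v_{5}  →  sig = (2; 1,1)
  • {3,6}:  v_{3} + v_{6} = 2·v_{4} + 2·v_{5}  →  sig = (2; 2,2)
  • {4,5,7}:  v_{4} + v_{5} + v_{7} = 0  →  sig = (3; —)
  • {1,4,5}:  v_{1} + v_{4} + v_{5} = v_{3}  →  sig = (3; 1)
  • {2,4,5}:  v_{2} + v_{4} + v_{5} = v_{6}  →  sig = (3; 1)

Hence PRS(X_Σ) =
    |P|=2: 6 collections, coeffs (), (1), (1), (1,1), (1,1), (2,2)
    |P|=3: 3 collections, coeffs (), (1), (1)


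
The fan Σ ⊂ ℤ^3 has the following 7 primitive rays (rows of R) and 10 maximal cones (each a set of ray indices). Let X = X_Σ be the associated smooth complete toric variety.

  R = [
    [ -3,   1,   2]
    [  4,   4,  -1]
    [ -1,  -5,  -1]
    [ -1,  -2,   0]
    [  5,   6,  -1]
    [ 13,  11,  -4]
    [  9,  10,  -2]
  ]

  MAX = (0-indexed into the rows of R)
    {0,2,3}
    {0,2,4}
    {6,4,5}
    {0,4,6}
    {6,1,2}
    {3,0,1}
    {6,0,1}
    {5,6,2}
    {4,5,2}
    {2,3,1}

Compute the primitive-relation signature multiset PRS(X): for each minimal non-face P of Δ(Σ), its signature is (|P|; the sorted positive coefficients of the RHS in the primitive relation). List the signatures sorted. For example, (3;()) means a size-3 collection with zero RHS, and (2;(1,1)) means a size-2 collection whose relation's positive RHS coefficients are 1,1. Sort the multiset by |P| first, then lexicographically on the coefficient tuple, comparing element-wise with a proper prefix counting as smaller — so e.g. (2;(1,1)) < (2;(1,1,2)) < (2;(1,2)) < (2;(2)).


9 collections generate NE(X_Σ); each relation:

  {1,4}:  v_{1} + v_{4} = v_{6}  →  sig = (2;(1))
  {3,4}:  v_{3} + v_{4} = v_{1}  →  sig = (2;(1))
  {3,5}:  v_{3} + v_{5} = v_{1} + v_{2} + v_{6}  →  sig = (2;(1,1,1))
  {1,5}:  v_{1} + v_{5} = v_{2} + 2·v_{6}  →  sig = (2;(1,2))
  {0,5}:  v_{0} + v_{5} = 2·v_{4}  →  sig = (2;(2))
  {3,6}:  v_{3} + v_{6} = 2·v_{1}  →  sig = (2;(2))
  {0,1,2}:  v_{0} + v_{1} + v_{2} = 0  →  sig = (3;())
  {0,2,6}:  v_{0} + v_{2} + v_{6} = v_{4}  →  sig = (3;(1))
  {2,4,6}:  v_{2} + v_{4} + v_{6} = v_{5}  →  sig = (3;(1))

Sorted signature multiset PRS(X):
[(2;(1)), (2;(1)), (2;(1,1,1)), (2;(1,2)), (2;(2)), (2;(2)), (3;()), (3;(1)), (3;(1))]


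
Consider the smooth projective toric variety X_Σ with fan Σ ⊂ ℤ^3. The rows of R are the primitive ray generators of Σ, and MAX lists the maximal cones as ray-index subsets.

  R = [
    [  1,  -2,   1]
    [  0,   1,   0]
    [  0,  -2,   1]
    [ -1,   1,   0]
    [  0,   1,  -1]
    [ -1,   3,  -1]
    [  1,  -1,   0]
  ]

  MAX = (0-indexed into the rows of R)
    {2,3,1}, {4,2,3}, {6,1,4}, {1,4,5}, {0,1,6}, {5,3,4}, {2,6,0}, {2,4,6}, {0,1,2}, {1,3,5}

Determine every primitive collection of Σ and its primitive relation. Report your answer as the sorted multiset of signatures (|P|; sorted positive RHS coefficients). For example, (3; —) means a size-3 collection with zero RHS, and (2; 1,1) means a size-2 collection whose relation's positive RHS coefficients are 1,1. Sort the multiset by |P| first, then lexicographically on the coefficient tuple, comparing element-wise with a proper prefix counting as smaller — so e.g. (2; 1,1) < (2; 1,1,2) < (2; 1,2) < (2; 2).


Σ has 9 primitive collections:

  {3,6}:  v_{3} + v_{6} = 0  ⇒ sig = (2; —)
  {0,4}:  v_{0} + v_{4} = v_{6}  ⇒ sig = (2; 1)
  {0,5}:  v_{0} + v_{5} = v_{1}  ⇒ sig = (2; 1)
  {2,5}:  v_{2} + v_{5} = v_{3}  ⇒ sig = (2; 1)
  {0,3}:  v_{0} + v_{3} = v_{1} + v_{2}  ⇒ sig = (2; 1,1)
  {5,6}:  v_{5} + v_{6} = v_{1} + v_{4}  ⇒ sig = (2; 1,1)
  {1,2,4}:  v_{1} + v_{2} + v_{4} = 0  ⇒ sig = (3; —)
  {1,2,6}:  v_{1} + v_{2} + v_{6} = v_{0}  ⇒ sig = (3; 1)
  {1,3,4}:  v_{1} + v_{3} + v_{4} = v_{5}  ⇒ sig = (3; 1)

Sorted signature multiset PRS(X):
    |P|=2: 6 collections, coeffs (), (1), (1), (1), (1,1), (1,1)
    |P|=3: 3 collections, coeffs (), (1), (1)


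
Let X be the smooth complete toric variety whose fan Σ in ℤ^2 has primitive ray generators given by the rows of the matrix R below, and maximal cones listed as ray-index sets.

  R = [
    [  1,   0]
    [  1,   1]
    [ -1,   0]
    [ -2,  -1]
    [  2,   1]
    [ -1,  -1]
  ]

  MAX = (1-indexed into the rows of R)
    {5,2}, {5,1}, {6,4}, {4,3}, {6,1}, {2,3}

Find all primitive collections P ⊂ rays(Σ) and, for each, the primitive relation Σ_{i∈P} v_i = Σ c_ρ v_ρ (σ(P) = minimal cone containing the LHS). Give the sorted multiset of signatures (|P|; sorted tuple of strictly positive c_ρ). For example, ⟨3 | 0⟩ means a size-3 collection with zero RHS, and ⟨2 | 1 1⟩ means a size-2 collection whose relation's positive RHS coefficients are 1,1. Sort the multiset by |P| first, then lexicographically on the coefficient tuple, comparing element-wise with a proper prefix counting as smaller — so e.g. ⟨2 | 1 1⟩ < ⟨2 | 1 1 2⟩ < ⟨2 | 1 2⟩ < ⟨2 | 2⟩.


Δ(Σ) — 6 vertices, 9 min non-faces:

  • {1,3}:  v_{1} + v_{3} = 0 ; sig = ⟨2 | 0⟩
  • {2,6}:  v_{2} + v_{6} = 0 ; sig = ⟨2 | 0⟩
  • {4,5}:  v_{4} + v_{5} = 0 ; sig = ⟨2 | 0⟩
  • {1,2}:  v_{1} + v_{2} = v_{5} ; sig = ⟨2 | 1⟩
  • {1,4}:  v_{1} + v_{4} = v_{6} ; sig = ⟨2 | 1⟩
  • {2,4}:  v_{2} + v_{4} = v_{3} ; sig = ⟨2 | 1⟩
  • {3,5}:  v_{3} + v_{5} = v_{2} ; sig = ⟨2 | 1⟩
  • {3,6}:  v_{3} + v_{6} = v_{4} ; sig = ⟨2 | 1⟩
  • {5,6}:  v_{5} + v_{6} = v_{1} ; sig = ⟨2 | 1⟩

Signatures (|P|; sorted positive RHS coefficients), sorted:
    ⟨2 | 0⟩
    ⟨2 | 0⟩
    ⟨2 | 0⟩
    ⟨2 | 1⟩
    ⟨2 | 1⟩
    ⟨2 | 1⟩
    ⟨2 | 1⟩
    ⟨2 | 1⟩
    ⟨2 | 1⟩


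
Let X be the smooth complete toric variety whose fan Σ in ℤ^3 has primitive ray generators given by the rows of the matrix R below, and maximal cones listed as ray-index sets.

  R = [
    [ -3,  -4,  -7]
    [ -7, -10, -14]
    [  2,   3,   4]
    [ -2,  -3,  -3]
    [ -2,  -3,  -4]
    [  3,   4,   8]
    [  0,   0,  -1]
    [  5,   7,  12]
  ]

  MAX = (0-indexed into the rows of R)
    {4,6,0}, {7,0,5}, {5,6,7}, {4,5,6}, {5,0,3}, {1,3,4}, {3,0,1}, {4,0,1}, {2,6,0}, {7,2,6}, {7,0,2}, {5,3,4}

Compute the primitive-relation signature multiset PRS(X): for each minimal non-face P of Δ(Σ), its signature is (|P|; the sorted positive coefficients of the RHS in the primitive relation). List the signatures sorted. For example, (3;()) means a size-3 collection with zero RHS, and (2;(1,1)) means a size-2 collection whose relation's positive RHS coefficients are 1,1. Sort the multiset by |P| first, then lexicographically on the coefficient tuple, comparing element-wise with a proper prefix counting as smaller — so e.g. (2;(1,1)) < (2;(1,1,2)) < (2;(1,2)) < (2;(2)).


Minimal non-faces — 14 found among 8 rays, 12 max cones:

  P={2,4}:  v_{2} + v_{4} = 0 ; sig = (2;())
  P={2,5}:  v_{2} + v_{5} = v_{7} ; sig = (2;(1))
  P={3,6}:  v_{3} + v_{6} = v_{4} ; sig = (2;(1))
  P={4,7}:  v_{4} + v_{7} = v_{5} ; sig = (2;(1))
  P={1,2}:  v_{1} + v_{2} = v_{0} + v_{3} ; sig = (2;(1,1))
  P={2,3}:  v_{2} + v_{3} = v_{0} + v_{5} ; sig = (2;(1,1))
  P={1,7}:  v_{1} + v_{7} = v_{0} + v_{3} + v_{5} ; sig = (2;(1,1,1))
  P={1,6}:  v_{1} + v_{6} = v_{0} + 2·v_{4} ; sig = (2;(1,2))
  P={3,7}:  v_{3} + v_{7} = v_{0} + 2·v_{5} ; sig = (2;(1,2))
  P={1,5}:  v_{1} + v_{5} = 2·v_{3} ; sig = (2;(2))
  P={0,5,6}:  v_{0} + v_{5} + v_{6} = 0 ; sig = (3;())
  P={0,3,4}:  v_{0} + v_{3} + v_{4} = v_{1} ; sig = (3;(1))
  P={0,4,5}:  v_{0} + v_{4} + v_{5} = v_{3} ; sig = (3;(1))
  P={0,6,7}:  v_{0} + v_{6} + v_{7} = v_{2} ; sig = (3;(1))

Signatures (|P|; sorted positive RHS coefficients), sorted:
    (2;())
    (2;(1))
    (2;(1))
    (2;(1))
    (2;(1,1))
    (2;(1,1))
    (2;(1,1,1))
    (2;(1,2))
    (2;(1,2))
    (2;(2))
    (3;())
    (3;(1))
    (3;(1))
    (3;(1))
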